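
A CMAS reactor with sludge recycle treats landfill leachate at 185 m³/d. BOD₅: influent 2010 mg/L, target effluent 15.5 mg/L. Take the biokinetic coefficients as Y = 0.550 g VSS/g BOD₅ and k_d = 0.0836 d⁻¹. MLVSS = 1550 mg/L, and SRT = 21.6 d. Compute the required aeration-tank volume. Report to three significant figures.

V ≈ 1010 m³

Steady-state biomass mass balance: V·X·(1 + k_d·θ_c) = Y·Q·(S₀ − S)·θ_c, so V = 0.550 × 185 × (2010 − 15.5) × 21.6 / [1550 × (1 + 0.0836 × 21.6)] = 4.38×10^6 / 4349 = 1008 m³.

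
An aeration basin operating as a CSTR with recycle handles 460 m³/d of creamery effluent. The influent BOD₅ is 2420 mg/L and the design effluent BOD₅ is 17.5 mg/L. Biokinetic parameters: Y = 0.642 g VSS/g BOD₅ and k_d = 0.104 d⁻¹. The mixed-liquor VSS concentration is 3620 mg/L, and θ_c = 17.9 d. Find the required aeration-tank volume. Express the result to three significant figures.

V ≈ 1230 m³

From the SRT design equation V = Y Q (S₀−S) θ_c / [X (1 + k_d θ_c)] = 0.642 × 460 × (2420 − 17.5) × 17.9 / [3620 × (1 + 0.104 × 17.9)] = 1.27×10^7 / 10359 = 1226 m³.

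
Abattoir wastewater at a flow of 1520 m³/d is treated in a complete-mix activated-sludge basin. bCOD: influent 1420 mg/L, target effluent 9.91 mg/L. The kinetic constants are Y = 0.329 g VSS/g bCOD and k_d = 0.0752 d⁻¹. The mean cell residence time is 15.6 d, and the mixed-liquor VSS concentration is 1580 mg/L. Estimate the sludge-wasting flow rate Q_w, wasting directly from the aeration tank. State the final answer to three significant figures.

Steady-state biomass mass balance: V·X·(1 + k_d·θ_c) = Y·Q·(S₀ − S)·θ_c, so V = 0.329 × 1520 × (1420 − 9.91) × 15.6 / [1580 × (1 + 0.0752 × 15.6)] = 1.1×10^7 / 3434 = 3204 m³.
For wasting at MLVSS concentration, Q_w = V/θ_c = 3204/15.6 = 205.4 m³/d.

Q_w ≈ 205 m³/d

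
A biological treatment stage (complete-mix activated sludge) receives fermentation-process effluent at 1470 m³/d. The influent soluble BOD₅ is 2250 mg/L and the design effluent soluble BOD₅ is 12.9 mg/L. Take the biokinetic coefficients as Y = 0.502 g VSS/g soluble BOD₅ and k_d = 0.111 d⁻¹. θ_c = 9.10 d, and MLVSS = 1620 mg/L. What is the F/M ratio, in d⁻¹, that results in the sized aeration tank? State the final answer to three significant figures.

Rearranging the biomass balance for a CMAS with decay, V = Y·Q·ΔS·θ_c / [X·(1+k_d θ_c)] = 0.502 × 1470 × (2250 − 12.9) × 9.10 / [1620 × (1 + 0.111 × 9.10)] = 1.5×10^7 / 3256 = 4613 m³.
F/M = Q·S₀ / (V·X) = 1470 × 2250 / (4613 × 1620) = 0.4426 g soluble BOD₅·(g VSS·d)⁻¹.

F/M ≈ 0.443 d⁻¹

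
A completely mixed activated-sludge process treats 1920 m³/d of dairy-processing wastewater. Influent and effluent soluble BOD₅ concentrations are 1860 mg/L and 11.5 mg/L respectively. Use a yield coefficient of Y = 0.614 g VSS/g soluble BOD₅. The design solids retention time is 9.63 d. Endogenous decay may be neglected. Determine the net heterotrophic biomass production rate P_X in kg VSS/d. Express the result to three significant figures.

No decay correction is needed, so Y_obs = Y = 0.614.
Substrate removed = Q·(S₀ − S) = 1920 m³/d × (1860 − 11.5) g/m³ = 3.55×10^6 g/d = 3549 kg/d.
So the net sludge growth is P_X = 0.6140 × 3549 = 2179 kg VSS/d.

P_X ≈ 2180 kg VSS/d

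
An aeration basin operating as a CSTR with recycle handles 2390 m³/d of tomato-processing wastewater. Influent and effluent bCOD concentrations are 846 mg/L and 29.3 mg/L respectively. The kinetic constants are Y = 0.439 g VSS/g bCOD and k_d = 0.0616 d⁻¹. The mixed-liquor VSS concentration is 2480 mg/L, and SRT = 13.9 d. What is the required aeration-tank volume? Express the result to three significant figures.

Steady-state biomass mass balance: V·X·(1 + k_d·θ_c) = Y·Q·(S₀ − S)·θ_c, so V = 0.439 × 2390 × (846 − 29.3) × 13.9 / [2480 × (1 + 0.0616 × 13.9)] = 1.19×10^7 / 4603 = 2587 m³.

V ≈ 2590 m³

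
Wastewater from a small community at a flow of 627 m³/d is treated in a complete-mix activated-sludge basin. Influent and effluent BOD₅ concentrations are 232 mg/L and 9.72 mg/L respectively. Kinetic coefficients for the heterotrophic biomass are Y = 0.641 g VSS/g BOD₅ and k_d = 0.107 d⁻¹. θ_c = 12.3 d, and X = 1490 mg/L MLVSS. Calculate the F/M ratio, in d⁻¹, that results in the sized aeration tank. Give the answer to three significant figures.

F/M ≈ 0.307 d⁻¹

Steady-state biomass mass balance: V·X·(1 + k_d·θ_c) = Y·Q·(S₀ − S)·θ_c, so V = 0.641 × 627 × (232 − 9.72) × 12.3 / [1490 × (1 + 0.107 × 12.3)] = 1.1×10^6 / 3451 = 318.4 m³.
F/M = applied load / biomass = Q·S₀/(V·X) = 627 × 232 / (318.4 × 1490) = 0.3066 d⁻¹.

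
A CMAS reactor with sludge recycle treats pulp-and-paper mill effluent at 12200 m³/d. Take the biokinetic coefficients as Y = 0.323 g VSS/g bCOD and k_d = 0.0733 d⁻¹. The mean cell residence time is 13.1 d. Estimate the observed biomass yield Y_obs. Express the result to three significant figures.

The observed yield is Y_obs = Y/(1 + k_d·θ_c) = 0.323 / (1 + 0.0733 × 13.1) = 0.323 / 1.960 = 0.1648 g VSS per g bCOD removed.

Y_obs ≈ 0.165 g VSS/g bCOD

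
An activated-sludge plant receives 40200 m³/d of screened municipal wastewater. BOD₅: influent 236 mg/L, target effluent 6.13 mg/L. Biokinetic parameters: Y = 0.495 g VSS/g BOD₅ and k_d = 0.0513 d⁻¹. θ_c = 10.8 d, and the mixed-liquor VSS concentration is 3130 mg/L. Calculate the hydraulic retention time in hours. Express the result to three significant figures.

Rearranging the biomass balance for a CMAS with decay, V = Y·Q·ΔS·θ_c / [X·(1+k_d θ_c)] = 0.495 × 40200 × (236 − 6.13) × 10.8 / [3130 × (1 + 0.0513 × 10.8)] = 4.94×10^7 / 4864 = 10156 m³.
HRT = V/Q = 10156 m³ / 40200 m³·d⁻¹ = 0.2526 d × 24 = 6.063 h.

τ ≈ 6.06 h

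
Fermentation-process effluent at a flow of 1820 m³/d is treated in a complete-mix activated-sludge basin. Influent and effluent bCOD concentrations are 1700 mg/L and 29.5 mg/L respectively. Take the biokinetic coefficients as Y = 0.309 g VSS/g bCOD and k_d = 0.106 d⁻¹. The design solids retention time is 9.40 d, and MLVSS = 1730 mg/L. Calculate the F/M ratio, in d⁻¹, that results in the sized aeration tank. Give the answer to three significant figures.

F/M ≈ 0.699 d⁻¹

Rearranging the biomass balance for a CMAS with decay, V = Y·Q·ΔS·θ_c / [X·(1+k_d θ_c)] = 0.309 × 1820 × (1700 − 29.5) × 9.40 / [1730 × (1 + 0.106 × 9.40)] = 8.83×10^6 / 3454 = 2557 m³.
F/M = Q·S₀ / (V·X) = 1820 × 1700 / (2557 × 1730) = 0.6995 g bCOD·(g VSS·d)⁻¹.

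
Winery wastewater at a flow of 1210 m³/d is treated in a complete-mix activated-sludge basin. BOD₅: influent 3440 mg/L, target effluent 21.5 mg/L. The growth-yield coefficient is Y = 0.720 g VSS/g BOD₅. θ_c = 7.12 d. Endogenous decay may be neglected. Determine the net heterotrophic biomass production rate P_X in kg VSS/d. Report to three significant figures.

P_X ≈ 2980 kg VSS/d

No decay correction is needed, so Y_obs = Y = 0.720.
ΔS = 3440 − 21.5 = 3418 mg/L, so the substrate removal rate is 1210 × 3418/1000 = 4136 kg BOD₅/d.
Net biomass production P_X = Y_obs × Q·(S₀ − S) = 0.7200 × 4136 = 2978 kg VSS/d.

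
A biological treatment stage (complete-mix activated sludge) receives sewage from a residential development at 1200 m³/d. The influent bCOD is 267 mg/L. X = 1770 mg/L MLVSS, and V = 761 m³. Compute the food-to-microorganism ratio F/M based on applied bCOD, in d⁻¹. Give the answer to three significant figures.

F/M ≈ 0.238 d⁻¹

F/M = Q·S₀ / (V·X) = 1200 × 267 / (761.0 × 1770) = 0.2379 g bCOD·(g VSS·d)⁻¹.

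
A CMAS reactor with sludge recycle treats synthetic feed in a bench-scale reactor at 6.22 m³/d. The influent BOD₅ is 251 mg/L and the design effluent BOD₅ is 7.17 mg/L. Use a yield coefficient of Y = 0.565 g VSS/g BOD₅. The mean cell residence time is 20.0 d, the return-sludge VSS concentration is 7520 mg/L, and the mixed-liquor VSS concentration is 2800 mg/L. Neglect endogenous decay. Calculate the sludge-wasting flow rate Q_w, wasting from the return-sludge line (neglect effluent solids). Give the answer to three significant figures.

Q_w ≈ 0.114 m³/d

V·X = Y·Q·ΔS·θ_c gives V = 0.565 × 6.22 × (251 − 7.17) × 20.0 / 2800 = 6.121 m³.
Wasting from the return line (neglecting effluent solids): Q_w = V·X / (θ_c·X_r) = 6.121 × 2800 / (20.0 × 7520) = 0.1139 m³/d.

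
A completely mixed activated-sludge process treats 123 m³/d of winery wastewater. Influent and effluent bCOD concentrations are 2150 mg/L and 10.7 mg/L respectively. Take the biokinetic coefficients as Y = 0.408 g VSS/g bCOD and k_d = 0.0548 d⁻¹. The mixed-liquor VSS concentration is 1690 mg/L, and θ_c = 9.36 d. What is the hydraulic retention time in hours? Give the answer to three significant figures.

τ ≈ 76.7 h

Rearranging the biomass balance for a CMAS with decay, V = Y·Q·ΔS·θ_c / [X·(1+k_d θ_c)] = 0.408 × 123 × (2150 − 10.7) × 9.36 / [1690 × (1 + 0.0548 × 9.36)] = 1×10^6 / 2557 = 393.0 m³.
Hydraulic retention time τ = V/Q = 393.0 / 123 = 3.195 d = 76.69 h.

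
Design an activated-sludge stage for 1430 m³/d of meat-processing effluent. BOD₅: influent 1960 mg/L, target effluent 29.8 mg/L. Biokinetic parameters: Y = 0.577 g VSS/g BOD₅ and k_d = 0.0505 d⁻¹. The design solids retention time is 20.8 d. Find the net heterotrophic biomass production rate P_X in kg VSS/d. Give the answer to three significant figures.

P_X ≈ 777 kg VSS/d

Y_obs = Y / (1 + k_d θ_c) = 0.577 / (1 + 0.0505 × 20.8) = 0.577 / 2.050 = 0.2814.
Q·(S₀ − S) = 1430 × (1960 − 29.8) × 10⁻³ = 2760 kg/d removed.
So the net sludge growth is P_X = 0.2814 × 2760 = 776.7 kg VSS/d.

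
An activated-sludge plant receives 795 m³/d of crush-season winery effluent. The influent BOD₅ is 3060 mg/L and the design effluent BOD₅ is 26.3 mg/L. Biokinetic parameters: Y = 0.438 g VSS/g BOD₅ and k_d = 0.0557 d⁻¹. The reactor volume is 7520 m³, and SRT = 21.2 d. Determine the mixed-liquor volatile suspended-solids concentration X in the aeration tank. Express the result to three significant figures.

From V·X·(1 + k_d·θ_c) = Y·Q·(S₀ − S)·θ_c: X = 0.438 × 795 × (3060 − 26.3) × 21.2 / [7520 × (1 + 0.0557 × 21.2)] = 1366 mg/L.

X ≈ 1370 mg/L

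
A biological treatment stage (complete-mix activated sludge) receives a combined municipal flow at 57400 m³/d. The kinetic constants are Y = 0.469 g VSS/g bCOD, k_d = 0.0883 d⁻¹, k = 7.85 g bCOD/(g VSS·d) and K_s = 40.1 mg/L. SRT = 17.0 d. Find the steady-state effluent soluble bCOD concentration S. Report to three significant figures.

S ≈ 1.67 mg/L

From the Monod/SRT balance for a CMAS, S = K_s·(1+k_d θ_c)/[θ_c·(Y k − k_d) − 1] = 40.1 × (1 + 0.0883 × 17.0) / [17.0 × (0.469 × 7.85 − 0.0883) − 1] = 100.3 / 60.09 = 1.669 mg/L.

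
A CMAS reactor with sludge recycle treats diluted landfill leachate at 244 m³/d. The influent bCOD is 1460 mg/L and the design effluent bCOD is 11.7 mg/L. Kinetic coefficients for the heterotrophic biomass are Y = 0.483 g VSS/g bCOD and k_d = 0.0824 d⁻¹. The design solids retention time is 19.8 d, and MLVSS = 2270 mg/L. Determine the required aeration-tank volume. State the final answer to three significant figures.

Rearranging the biomass balance for a CMAS with decay, V = Y·Q·ΔS·θ_c / [X·(1+k_d θ_c)] = 0.483 × 244 × (1460 − 11.7) × 19.8 / [2270 × (1 + 0.0824 × 19.8)] = 3.38×10^6 / 5974 = 565.8 m³.

V ≈ 566 m³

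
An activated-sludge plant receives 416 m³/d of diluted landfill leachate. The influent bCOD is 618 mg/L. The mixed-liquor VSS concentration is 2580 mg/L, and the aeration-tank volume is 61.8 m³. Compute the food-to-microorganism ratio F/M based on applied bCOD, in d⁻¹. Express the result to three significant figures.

F/M ≈ 1.61 d⁻¹

Food-to-microorganism ratio F/M = Q S₀ / (V X) = 416 × 618 / (61.80 × 2580) = 1.612 d⁻¹.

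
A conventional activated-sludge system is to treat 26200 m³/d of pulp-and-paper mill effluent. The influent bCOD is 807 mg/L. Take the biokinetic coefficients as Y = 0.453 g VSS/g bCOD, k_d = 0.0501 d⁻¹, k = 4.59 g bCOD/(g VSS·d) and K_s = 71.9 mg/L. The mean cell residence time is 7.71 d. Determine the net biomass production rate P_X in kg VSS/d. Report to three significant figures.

P_X ≈ 6850 kg VSS/d

From the Monod/SRT balance for a CMAS, S = K_s·(1+k_d θ_c)/[θ_c·(Y k − k_d) − 1] = 71.9 × (1 + 0.0501 × 7.71) / [7.71 × (0.453 × 4.59 − 0.0501) − 1] = 99.67 / 14.64 = 6.806 mg/L.
The observed yield is Y_obs = Y/(1 + k_d·θ_c) = 0.453 / (1 + 0.0501 × 7.71) = 0.453 / 1.386 = 0.3268 g VSS per g bCOD removed.
Mass of bCOD removed per day: Q(S₀ − S) = 26200 × 800.2 g/m³ = 20965 kg/d.
P_X = Y_obs · Q(S₀ − S) = 0.3268 × 20965 = 6851 kg VSS/d.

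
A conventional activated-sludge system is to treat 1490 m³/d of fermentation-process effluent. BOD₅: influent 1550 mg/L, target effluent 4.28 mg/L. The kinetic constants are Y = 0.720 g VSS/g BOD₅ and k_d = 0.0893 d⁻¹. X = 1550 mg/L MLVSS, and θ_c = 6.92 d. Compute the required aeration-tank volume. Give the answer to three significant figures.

Rearranging the biomass balance for a CMAS with decay, V = Y·Q·ΔS·θ_c / [X·(1+k_d θ_c)] = 0.720 × 1490 × (1550 − 4.28) × 6.92 / [1550 × (1 + 0.0893 × 6.92)] = 1.15×10^7 / 2508 = 4576 m³.

V ≈ 4580 m³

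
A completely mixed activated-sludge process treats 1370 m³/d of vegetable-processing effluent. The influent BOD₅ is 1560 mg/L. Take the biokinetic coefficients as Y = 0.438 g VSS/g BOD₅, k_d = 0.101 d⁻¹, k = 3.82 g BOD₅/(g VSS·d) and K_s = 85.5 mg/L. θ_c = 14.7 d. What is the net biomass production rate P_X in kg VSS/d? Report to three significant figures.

P_X ≈ 374 kg VSS/d

From the Monod/SRT balance for a CMAS, S = K_s·(1+k_d θ_c)/[θ_c·(Y k − k_d) − 1] = 85.5 × (1 + 0.101 × 14.7) / [14.7 × (0.438 × 3.82 − 0.101) − 1] = 212.4 / 22.11 = 9.608 mg/L.
Observed yield with endogenous decay: Y_obs = Y / (1 + k_d·θ_c) = 0.438 / (1 + 0.101 × 14.7) = 0.438 / 2.485 = 0.1763 g VSS/g BOD₅.
ΔS = 1560 − 9.61 = 1550 mg/L, so the substrate removal rate is 1370 × 1550/1000 = 2124 kg BOD₅/d.
So the net sludge growth is P_X = 0.1763 × 2124 = 374.4 kg VSS/d.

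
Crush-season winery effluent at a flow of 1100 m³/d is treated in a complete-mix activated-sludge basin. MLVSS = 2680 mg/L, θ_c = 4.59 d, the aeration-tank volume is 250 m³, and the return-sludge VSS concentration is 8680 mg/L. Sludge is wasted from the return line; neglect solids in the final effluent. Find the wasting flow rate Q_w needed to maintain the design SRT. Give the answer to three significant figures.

θ_c = V·X/(Q_w·X_r) when wasting from the recycle, so Q_w = V·X/(θ_c·X_r) = 250.0 × 2680 / (4.59 × 8680) = 16.82 m³/d.

Q_w ≈ 16.8 m³/d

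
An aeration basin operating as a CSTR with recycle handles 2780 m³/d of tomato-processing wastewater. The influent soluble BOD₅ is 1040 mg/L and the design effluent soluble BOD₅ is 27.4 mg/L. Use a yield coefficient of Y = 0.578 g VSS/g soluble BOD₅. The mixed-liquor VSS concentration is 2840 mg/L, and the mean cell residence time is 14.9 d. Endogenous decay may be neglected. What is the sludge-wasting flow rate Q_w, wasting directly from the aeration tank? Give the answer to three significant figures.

V·X = Y·Q·ΔS·θ_c gives V = 0.578 × 2780 × (1040 − 27.4) × 14.9 / 2840 = 8536 m³.
For wasting at MLVSS concentration, Q_w = V/θ_c = 8536/14.9 = 572.9 m³/d.

Q_w ≈ 573 m³/d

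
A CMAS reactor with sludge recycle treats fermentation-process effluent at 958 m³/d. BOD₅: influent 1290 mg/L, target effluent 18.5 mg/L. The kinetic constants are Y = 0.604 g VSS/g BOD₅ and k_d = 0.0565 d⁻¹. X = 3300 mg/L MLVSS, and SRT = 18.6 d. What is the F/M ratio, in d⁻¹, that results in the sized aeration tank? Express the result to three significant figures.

F/M ≈ 0.185 d⁻¹

From the SRT design equation V = Y Q (S₀−S) θ_c / [X (1 + k_d θ_c)] = 0.604 × 958 × (1290 − 18.5) × 18.6 / [3300 × (1 + 0.0565 × 18.6)] = 1.37×10^7 / 6768 = 2022 m³.
Food-to-microorganism ratio F/M = Q S₀ / (V X) = 958 × 1290 / (2022 × 3300) = 0.1852 d⁻¹.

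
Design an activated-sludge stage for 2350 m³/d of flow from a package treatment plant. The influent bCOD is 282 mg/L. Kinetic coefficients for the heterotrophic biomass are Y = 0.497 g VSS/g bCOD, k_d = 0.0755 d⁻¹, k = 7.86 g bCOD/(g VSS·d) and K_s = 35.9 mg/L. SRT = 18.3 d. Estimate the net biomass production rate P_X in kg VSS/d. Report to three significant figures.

Effluent substrate depends only on kinetics and SRT: S = K_s(1 + k_d θ_c) / [θ_c(Yk − k_d) − 1] = 35.9 × (1 + 0.0755 × 18.3) / [18.3 × (0.497 × 7.86 − 0.0755) − 1] = 85.50 / 69.11 = 1.237 mg/L.
Correct the yield for decay: Y_obs = Y/(1 + k_d θ_c) = 0.497 / (1 + 0.0755 × 18.3) = 0.497 / 2.382 = 0.2087.
Q·(S₀ − S) = 2350 × (282 − 1.24) × 10⁻³ = 659.8 kg/d removed.
Biomass produced: P_X = Y_obs·Q·ΔS = 0.2087 × 659.8 ≈ 137.7 kg VSS/d.

P_X ≈ 138 kg VSS/d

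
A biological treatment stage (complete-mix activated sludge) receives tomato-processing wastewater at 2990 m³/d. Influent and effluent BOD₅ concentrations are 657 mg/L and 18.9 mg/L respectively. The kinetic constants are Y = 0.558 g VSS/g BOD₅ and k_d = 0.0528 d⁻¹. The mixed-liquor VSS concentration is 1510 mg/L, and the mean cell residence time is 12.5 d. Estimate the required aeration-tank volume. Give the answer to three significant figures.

V ≈ 5310 m³

From the SRT design equation V = Y Q (S₀−S) θ_c / [X (1 + k_d θ_c)] = 0.558 × 2990 × (657 − 18.9) × 12.5 / [1510 × (1 + 0.0528 × 12.5)] = 1.33×10^7 / 2507 = 5309 m³.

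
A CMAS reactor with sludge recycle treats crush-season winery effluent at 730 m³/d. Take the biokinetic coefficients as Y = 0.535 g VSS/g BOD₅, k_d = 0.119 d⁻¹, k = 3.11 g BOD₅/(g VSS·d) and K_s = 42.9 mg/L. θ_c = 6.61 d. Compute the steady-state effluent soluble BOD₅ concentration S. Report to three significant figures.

S ≈ 8.32 mg/L

For a completely mixed reactor with recycle the Lawrence–McCarty relation gives S = K_s·(1 + k_d·θ_c) / [θ_c·(Y·k − k_d) − 1] = 42.9 × (1 + 0.119 × 6.61) / [6.61 × (0.535 × 3.11 − 0.119) − 1] = 76.64 / 9.211 = 8.321 mg/L.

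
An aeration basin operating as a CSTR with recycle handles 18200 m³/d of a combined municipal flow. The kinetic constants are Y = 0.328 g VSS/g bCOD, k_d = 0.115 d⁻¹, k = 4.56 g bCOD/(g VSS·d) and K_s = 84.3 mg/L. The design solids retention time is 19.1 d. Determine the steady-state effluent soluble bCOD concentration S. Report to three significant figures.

For a completely mixed reactor with recycle the Lawrence–McCarty relation gives S = K_s·(1 + k_d·θ_c) / [θ_c·(Y·k − k_d) − 1] = 84.3 × (1 + 0.115 × 19.1) / [19.1 × (0.328 × 4.56 − 0.115) − 1] = 269.5 / 25.37 = 10.62 mg/L.

S ≈ 10.6 mg/L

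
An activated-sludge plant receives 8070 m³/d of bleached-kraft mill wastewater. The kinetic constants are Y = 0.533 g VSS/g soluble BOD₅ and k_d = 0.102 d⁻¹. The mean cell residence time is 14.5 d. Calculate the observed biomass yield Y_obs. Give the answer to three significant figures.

Observed yield with endogenous decay: Y_obs = Y / (1 + k_d·θ_c) = 0.533 / (1 + 0.102 × 14.5) = 0.533 / 2.479 = 0.2150 g VSS/g soluble BOD₅.

Y_obs ≈ 0.215 g VSS/g soluble BOD₅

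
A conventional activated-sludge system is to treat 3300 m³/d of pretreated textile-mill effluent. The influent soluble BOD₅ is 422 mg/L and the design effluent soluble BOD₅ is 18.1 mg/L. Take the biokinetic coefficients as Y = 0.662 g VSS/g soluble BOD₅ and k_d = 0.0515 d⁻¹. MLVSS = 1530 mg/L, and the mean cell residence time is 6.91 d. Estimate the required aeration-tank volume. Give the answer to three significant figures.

From the SRT design equation V = Y Q (S₀−S) θ_c / [X (1 + k_d θ_c)] = 0.662 × 3300 × (422 − 18.1) × 6.91 / [1530 × (1 + 0.0515 × 6.91)] = 6.1×10^6 / 2074 = 2939 m³.

V ≈ 2940 m³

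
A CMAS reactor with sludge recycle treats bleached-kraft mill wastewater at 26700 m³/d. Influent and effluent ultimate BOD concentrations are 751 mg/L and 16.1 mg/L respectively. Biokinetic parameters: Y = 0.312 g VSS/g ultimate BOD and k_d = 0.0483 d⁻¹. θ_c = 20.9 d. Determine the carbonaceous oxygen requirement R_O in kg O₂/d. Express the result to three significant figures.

The observed yield is Y_obs = Y/(1 + k_d·θ_c) = 0.312 / (1 + 0.0483 × 20.9) = 0.312 / 2.009 = 0.1553 g VSS per g ultimate BOD removed.
ΔS = 751 − 16.1 = 734.9 mg/L, so the substrate removal rate is 26700 × 734.9/1000 = 19622 kg ultimate BOD/d.
Biomass synthesised: P_X = Y_obs × 19622 = 3047 kg VSS/d.
R_O = Q·ΔS − 1.42 P_X = 19622 − 4326 = 15296 kg O₂/d.

R_O ≈ 15300 kg O₂/d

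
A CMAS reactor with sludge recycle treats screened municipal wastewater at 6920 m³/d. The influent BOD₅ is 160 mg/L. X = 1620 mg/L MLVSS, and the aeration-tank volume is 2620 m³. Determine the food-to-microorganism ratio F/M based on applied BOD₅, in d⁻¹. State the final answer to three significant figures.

Food-to-microorganism ratio F/M = Q S₀ / (V X) = 6920 × 160 / (2620 × 1620) = 0.2609 d⁻¹.

F/M ≈ 0.261 d⁻¹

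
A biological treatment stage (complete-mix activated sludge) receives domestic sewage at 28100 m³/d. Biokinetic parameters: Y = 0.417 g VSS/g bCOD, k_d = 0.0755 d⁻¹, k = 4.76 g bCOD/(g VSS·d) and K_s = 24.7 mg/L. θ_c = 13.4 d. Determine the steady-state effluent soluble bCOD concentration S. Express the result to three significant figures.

Effluent substrate depends only on kinetics and SRT: S = K_s(1 + k_d θ_c) / [θ_c(Yk − k_d) − 1] = 24.7 × (1 + 0.0755 × 13.4) / [13.4 × (0.417 × 4.76 − 0.0755) − 1] = 49.69 / 24.59 = 2.021 mg/L.

S ≈ 2.02 mg/L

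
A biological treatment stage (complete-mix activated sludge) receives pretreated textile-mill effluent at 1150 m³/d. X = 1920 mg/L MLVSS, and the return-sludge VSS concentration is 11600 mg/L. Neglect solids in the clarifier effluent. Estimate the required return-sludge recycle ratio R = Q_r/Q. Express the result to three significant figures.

R ≈ 0.198

R = Q_r/Q = X/(X_r − X) = 1920 / (11600 − 1920) = 0.1983.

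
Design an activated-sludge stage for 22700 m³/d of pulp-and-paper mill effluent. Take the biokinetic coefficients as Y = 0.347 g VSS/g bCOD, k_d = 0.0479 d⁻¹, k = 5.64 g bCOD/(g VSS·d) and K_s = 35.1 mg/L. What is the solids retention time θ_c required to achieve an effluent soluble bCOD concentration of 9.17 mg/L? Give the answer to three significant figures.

Specific growth rate at S = 9.17 mg/L: μ = YkS/(K_s+S) = 0.347·5.64·9.17/(35.1+9.17) = 0.4054 d⁻¹.
1/θ_c = 0.4054 − 0.0479 = 0.3575 d⁻¹, so θ_c = 2.797 d.

θ_c ≈ 2.80 d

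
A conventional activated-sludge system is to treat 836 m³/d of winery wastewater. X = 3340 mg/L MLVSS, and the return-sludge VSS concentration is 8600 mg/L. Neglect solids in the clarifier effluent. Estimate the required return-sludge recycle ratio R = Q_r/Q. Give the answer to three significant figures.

R ≈ 0.635

Mass balance around the secondary clarifier (neglecting effluent solids): R = X / (X_r − X) = 3340 / (8600 − 3340) = 0.6350.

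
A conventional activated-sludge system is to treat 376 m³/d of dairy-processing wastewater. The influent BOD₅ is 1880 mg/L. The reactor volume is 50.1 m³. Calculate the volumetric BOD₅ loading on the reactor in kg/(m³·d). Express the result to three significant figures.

L_v ≈ 14.1 kg BOD₅/(m³·d)

Volumetric loading L_v = Q·S₀ / V = 376 × 1880 g/m³ / 50.10 m³ = 14109 g/(m³·d) = 14.11 kg BOD₅/(m³·d).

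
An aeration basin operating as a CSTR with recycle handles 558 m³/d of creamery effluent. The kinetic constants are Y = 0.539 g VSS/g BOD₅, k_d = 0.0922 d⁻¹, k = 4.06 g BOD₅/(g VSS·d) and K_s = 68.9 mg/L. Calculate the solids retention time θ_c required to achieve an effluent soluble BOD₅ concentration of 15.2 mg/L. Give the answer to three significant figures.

Specific growth rate at S = 15.2 mg/L: μ = YkS/(K_s+S) = 0.539·4.06·15.2/(68.9+15.2) = 0.3955 d⁻¹.
1/θ_c = 0.3955 − 0.0922 = 0.3033 d⁻¹, so θ_c = 3.297 d.

θ_c ≈ 3.30 d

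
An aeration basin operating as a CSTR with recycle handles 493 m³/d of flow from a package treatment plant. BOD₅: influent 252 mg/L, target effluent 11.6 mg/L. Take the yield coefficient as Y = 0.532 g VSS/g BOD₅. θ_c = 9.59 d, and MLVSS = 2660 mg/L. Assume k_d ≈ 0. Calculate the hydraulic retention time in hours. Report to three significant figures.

Biomass mass balance (decay neglected): V·X = Y·Q·(S₀ − S)·θ_c, so V = 0.532 × 493 × (252 − 11.6) × 9.59 / 2660 = 227.3 m³.
Hydraulic retention time τ = V/Q = 227.3 / 493 = 0.4611 d = 11.07 h.

τ ≈ 11.1 h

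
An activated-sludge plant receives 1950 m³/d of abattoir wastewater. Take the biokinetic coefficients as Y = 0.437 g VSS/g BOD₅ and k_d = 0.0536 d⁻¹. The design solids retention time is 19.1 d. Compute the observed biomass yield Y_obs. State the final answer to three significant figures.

The observed yield is Y_obs = Y/(1 + k_d·θ_c) = 0.437 / (1 + 0.0536 × 19.1) = 0.437 / 2.024 = 0.2159 g VSS per g BOD₅ removed.

Y_obs ≈ 0.216 g VSS/g BOD₅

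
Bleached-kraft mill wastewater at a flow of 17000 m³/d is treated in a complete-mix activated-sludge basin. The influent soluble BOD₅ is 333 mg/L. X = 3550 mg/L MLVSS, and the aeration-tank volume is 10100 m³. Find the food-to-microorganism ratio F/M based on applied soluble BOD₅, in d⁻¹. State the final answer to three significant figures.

F/M ≈ 0.158 d⁻¹

Food-to-microorganism ratio F/M = Q S₀ / (V X) = 17000 × 333 / (10100 × 3550) = 0.1579 d⁻¹.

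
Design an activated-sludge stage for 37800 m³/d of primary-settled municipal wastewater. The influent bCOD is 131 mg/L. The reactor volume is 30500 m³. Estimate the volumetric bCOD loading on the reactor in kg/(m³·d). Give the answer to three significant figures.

L_v = Q S₀ / V = 37800 × 131 × 10⁻³ / 30500 = 0.1624 kg/(m³·d).

L_v ≈ 0.162 kg bCOD/(m³·d)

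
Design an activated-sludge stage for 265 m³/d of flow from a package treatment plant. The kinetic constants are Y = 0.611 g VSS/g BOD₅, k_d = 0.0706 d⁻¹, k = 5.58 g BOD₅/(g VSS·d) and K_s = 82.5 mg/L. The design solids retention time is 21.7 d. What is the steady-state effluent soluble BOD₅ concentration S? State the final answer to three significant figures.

S ≈ 2.92 mg/L

Effluent substrate depends only on kinetics and SRT: S = K_s(1 + k_d θ_c) / [θ_c(Yk − k_d) − 1] = 82.5 × (1 + 0.0706 × 21.7) / [21.7 × (0.611 × 5.58 − 0.0706) − 1] = 208.9 / 71.45 = 2.924 mg/L.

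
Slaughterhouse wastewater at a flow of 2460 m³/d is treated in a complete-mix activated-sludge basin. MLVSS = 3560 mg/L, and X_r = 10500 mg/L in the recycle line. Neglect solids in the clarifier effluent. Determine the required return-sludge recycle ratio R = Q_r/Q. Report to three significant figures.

Mass balance around the secondary clarifier (neglecting effluent solids): R = X / (X_r − X) = 3560 / (10500 − 3560) = 0.5130.

R ≈ 0.513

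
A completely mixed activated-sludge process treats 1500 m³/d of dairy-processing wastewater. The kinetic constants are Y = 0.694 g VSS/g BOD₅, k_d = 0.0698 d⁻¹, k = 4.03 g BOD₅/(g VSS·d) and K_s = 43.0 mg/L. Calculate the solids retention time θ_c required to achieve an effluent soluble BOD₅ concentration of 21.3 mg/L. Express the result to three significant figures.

θ_c ≈ 1.17 d

At the target effluent, Y k S/(K_s+S) = 0.694×4.03×21.3/64.30 = 0.9265 d⁻¹.
1/θ_c = 0.9265 − 0.0698 = 0.8567 d⁻¹, so θ_c = 1.167 d.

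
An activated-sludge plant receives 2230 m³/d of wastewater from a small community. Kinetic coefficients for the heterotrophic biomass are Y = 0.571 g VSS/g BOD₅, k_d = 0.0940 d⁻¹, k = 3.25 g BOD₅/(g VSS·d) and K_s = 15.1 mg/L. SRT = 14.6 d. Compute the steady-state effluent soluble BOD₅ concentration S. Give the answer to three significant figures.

S ≈ 1.45 mg/L

For a completely mixed reactor with recycle the Lawrence–McCarty relation gives S = K_s·(1 + k_d·θ_c) / [θ_c·(Y·k − k_d) − 1] = 15.1 × (1 + 0.0940 × 14.6) / [14.6 × (0.571 × 3.25 − 0.0940) − 1] = 35.82 / 24.72 = 1.449 mg/L.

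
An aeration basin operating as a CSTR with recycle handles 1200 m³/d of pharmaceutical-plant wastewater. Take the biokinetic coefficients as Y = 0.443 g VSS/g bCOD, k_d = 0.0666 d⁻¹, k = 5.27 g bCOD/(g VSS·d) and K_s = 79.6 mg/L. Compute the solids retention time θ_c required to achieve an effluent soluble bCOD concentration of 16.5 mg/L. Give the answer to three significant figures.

θ_c ≈ 2.99 d

From 1/θ_c = Y·k·S/(K_s + S) − k_d: Y·k·S/(K_s+S) = 0.443 × 5.27 × 16.5 / (79.6 + 16.5) = 0.4008 d⁻¹.
θ_c = 1/(μ − k_d) = 1/(0.4008 − 0.0666) = 1/0.3342 = 2.992 d.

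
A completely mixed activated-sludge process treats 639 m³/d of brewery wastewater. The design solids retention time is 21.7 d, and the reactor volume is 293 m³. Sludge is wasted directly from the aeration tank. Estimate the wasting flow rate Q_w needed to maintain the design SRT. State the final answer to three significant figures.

For wasting at MLVSS concentration, Q_w = V/θ_c = 293.0/21.7 = 13.50 m³/d.

Q_w ≈ 13.5 m³/d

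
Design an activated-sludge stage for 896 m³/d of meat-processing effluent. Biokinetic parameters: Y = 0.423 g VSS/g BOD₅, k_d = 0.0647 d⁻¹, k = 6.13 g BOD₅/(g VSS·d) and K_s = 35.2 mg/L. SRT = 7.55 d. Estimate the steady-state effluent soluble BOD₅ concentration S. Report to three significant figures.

S ≈ 2.90 mg/L

From the Monod/SRT balance for a CMAS, S = K_s·(1+k_d θ_c)/[θ_c·(Y k − k_d) − 1] = 35.2 × (1 + 0.0647 × 7.55) / [7.55 × (0.423 × 6.13 − 0.0647) − 1] = 52.39 / 18.09 = 2.897 mg/L.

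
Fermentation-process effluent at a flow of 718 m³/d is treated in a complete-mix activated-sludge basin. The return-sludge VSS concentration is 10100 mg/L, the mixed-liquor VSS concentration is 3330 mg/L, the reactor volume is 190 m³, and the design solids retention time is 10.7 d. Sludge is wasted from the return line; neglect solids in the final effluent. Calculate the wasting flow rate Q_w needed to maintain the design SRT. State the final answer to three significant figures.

Q_w ≈ 5.85 m³/d

Wasting from the return line (neglecting effluent solids): Q_w = V·X / (θ_c·X_r) = 190.0 × 3330 / (10.7 × 10100) = 5.855 m³/d.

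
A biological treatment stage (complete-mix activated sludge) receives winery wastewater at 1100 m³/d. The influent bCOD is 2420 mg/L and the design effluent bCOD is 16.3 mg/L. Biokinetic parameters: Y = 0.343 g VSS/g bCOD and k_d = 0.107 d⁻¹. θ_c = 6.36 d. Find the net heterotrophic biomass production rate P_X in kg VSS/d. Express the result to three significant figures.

Correct the yield for decay: Y_obs = Y/(1 + k_d θ_c) = 0.343 / (1 + 0.107 × 6.36) = 0.343 / 1.681 = 0.2041.
Q·(S₀ − S) = 1100 × (2420 − 16.3) × 10⁻³ = 2644 kg/d removed.
So the net sludge growth is P_X = 0.2041 × 2644 = 539.7 kg VSS/d.

P_X ≈ 540 kg VSS/d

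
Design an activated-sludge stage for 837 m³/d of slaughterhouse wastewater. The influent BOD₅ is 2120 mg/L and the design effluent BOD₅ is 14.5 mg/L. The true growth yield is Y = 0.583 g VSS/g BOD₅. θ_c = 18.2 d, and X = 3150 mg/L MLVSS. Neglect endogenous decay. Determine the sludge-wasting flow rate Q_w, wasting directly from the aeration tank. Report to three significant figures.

Biomass mass balance (decay neglected): V·X = Y·Q·(S₀ − S)·θ_c, so V = 0.583 × 837 × (2120 − 14.5) × 18.2 / 3150 = 5936 m³.
For wasting at MLVSS concentration, Q_w = V/θ_c = 5936/18.2 = 326.2 m³/d.

Q_w ≈ 326 m³/d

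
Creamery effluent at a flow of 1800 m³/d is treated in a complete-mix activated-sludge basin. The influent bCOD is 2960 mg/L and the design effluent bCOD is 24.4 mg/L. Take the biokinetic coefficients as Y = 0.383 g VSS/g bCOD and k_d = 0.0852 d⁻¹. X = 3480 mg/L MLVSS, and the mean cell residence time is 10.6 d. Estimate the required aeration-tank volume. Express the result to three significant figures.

Rearranging the biomass balance for a CMAS with decay, V = Y·Q·ΔS·θ_c / [X·(1+k_d θ_c)] = 0.383 × 1800 × (2960 − 24.4) × 10.6 / [3480 × (1 + 0.0852 × 10.6)] = 2.15×10^7 / 6623 = 3239 m³.

V ≈ 3240 m³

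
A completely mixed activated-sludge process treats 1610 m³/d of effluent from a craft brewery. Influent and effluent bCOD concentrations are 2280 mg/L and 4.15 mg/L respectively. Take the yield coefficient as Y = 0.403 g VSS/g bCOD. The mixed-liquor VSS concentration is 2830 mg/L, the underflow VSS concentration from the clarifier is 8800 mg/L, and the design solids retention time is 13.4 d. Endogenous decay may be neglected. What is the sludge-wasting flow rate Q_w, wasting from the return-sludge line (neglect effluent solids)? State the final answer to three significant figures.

Biomass mass balance (decay neglected): V·X = Y·Q·(S₀ − S)·θ_c, so V = 0.403 × 1610 × (2280 − 4.15) × 13.4 / 2830 = 6992 m³.
Wasting from the return line (neglecting effluent solids): Q_w = V·X / (θ_c·X_r) = 6992 × 2830 / (13.4 × 8800) = 167.8 m³/d.

Q_w ≈ 168 m³/d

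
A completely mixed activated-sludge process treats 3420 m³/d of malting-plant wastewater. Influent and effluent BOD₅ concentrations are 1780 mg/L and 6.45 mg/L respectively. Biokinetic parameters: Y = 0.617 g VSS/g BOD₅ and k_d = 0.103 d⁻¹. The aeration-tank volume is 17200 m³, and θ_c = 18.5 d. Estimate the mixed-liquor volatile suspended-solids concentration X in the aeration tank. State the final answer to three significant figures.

X = Y·Q·ΔS·θ_c / [V·(1 + k_d θ_c)] = 0.617 × 3420 × (1780 − 6.45) × 18.5 / [17200 × (1 + 0.103 × 18.5)] = 1385 mg/L.

X ≈ 1390 mg/L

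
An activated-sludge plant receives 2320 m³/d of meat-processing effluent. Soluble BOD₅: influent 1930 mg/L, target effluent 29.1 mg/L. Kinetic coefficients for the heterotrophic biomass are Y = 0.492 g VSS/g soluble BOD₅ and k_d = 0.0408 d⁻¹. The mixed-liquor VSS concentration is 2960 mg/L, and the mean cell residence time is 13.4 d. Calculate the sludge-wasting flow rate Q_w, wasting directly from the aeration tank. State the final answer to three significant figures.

Q_w ≈ 474 m³/d

From the SRT design equation V = Y Q (S₀−S) θ_c / [X (1 + k_d θ_c)] = 0.492 × 2320 × (1930 − 29.1) × 13.4 / [2960 × (1 + 0.0408 × 13.4)] = 2.91×10^7 / 4578 = 6351 m³.
Wasting from the aeration tank: Q_w = V / θ_c = 6351 / 13.4 = 473.9 m³/d.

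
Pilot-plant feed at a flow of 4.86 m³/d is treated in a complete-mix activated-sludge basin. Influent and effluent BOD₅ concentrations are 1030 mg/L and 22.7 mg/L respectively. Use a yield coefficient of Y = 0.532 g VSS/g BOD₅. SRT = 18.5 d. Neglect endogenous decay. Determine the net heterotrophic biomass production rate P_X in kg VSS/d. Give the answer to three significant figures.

Since k_d ≈ 0, Y_obs = Y = 0.532 g VSS/g BOD₅.
Mass of BOD₅ removed per day: Q(S₀ − S) = 4.86 × 1007 g/m³ = 4.895 kg/d.
Biomass produced: P_X = Y_obs·Q·ΔS = 0.5320 × 4.895 ≈ 2.604 kg VSS/d.

P_X ≈ 2.60 kg VSS/d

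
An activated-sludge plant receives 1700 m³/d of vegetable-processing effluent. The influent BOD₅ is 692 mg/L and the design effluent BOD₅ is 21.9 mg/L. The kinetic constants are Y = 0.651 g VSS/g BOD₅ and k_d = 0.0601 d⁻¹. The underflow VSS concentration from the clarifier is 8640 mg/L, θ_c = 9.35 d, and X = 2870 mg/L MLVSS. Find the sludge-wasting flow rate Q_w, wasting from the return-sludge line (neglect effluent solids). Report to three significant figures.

Steady-state biomass mass balance: V·X·(1 + k_d·θ_c) = Y·Q·(S₀ − S)·θ_c, so V = 0.651 × 1700 × (692 − 21.9) × 9.35 / [2870 × (1 + 0.0601 × 9.35)] = 6.93×10^6 / 4483 = 1547 m³.
θ_c = V·X/(Q_w·X_r) when wasting from the recycle, so Q_w = V·X/(θ_c·X_r) = 1547 × 2870 / (9.35 × 8640) = 54.95 m³/d.

Q_w ≈ 55.0 m³/d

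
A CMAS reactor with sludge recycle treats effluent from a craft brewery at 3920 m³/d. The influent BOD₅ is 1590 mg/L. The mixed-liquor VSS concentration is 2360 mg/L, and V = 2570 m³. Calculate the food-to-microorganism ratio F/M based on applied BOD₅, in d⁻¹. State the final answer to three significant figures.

Food-to-microorganism ratio F/M = Q S₀ / (V X) = 3920 × 1590 / (2570 × 2360) = 1.028 d⁻¹.

F/M ≈ 1.03 d⁻¹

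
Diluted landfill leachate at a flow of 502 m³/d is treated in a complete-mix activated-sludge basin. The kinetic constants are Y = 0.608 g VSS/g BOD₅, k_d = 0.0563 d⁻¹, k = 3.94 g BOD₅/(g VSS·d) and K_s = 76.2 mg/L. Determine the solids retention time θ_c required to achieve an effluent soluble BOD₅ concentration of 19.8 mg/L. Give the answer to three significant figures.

θ_c ≈ 2.28 d

From 1/θ_c = Y·k·S/(K_s + S) − k_d: Y·k·S/(K_s+S) = 0.608 × 3.94 × 19.8 / (76.2 + 19.8) = 0.4941 d⁻¹.
1/θ_c = 0.4941 − 0.0563 = 0.4378 d⁻¹, so θ_c = 2.284 d.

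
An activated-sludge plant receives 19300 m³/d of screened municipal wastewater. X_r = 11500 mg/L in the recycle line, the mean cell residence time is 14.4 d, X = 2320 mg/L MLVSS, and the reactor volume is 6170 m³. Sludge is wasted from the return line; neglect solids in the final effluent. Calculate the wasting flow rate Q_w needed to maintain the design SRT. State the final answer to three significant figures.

θ_c = V·X/(Q_w·X_r) when wasting from the recycle, so Q_w = V·X/(θ_c·X_r) = 6170 × 2320 / (14.4 × 11500) = 86.44 m³/d.

Q_w ≈ 86.4 m³/d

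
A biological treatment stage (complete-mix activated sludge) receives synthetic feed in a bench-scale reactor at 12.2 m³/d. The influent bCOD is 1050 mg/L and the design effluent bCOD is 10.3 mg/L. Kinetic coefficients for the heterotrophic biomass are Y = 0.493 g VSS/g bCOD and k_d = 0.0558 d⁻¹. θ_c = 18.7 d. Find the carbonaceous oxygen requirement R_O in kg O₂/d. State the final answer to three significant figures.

R_O ≈ 8.34 kg O₂/d

Correct the yield for decay: Y_obs = Y/(1 + k_d θ_c) = 0.493 / (1 + 0.0558 × 18.7) = 0.493 / 2.043 = 0.2413.
Q·(S₀ − S) = 12.2 × (1050 − 10.3) × 10⁻³ = 12.68 kg/d removed.
Biomass synthesised: P_X = Y_obs × 12.68 = 3.060 kg VSS/d.
R_O = Q·(S₀ − S) − 1.42·P_X = 12.68 − 1.42 × 3.060 = 8.339 kg O₂/d.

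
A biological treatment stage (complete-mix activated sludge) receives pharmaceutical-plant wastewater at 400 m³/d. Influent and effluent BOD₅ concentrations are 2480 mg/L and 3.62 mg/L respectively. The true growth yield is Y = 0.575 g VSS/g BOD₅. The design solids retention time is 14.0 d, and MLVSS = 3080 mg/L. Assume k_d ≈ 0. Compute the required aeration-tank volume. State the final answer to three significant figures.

With k_d = 0 the design equation reduces to V = Y Q (S₀−S) θ_c / X = 0.575 × 400 × (2480 − 3.62) × 14.0 / 3080 = 2589 m³.

V ≈ 2590 m³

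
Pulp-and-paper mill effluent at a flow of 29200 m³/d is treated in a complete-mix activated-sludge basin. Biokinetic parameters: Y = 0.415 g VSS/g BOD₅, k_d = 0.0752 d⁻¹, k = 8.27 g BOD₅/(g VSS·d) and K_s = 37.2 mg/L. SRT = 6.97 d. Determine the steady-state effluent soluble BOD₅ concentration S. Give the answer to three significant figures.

From the Monod/SRT balance for a CMAS, S = K_s·(1+k_d θ_c)/[θ_c·(Y k − k_d) − 1] = 37.2 × (1 + 0.0752 × 6.97) / [6.97 × (0.415 × 8.27 − 0.0752) − 1] = 56.70 / 22.40 = 2.531 mg/L.

S ≈ 2.53 mg/L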